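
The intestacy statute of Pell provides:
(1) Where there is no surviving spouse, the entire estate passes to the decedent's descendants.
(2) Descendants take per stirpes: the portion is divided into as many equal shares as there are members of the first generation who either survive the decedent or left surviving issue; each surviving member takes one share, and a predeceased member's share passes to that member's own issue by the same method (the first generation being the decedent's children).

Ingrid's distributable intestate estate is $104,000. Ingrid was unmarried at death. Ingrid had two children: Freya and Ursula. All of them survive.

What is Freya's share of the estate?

Freya receives $52,000.

The entire $104,000 passes to the descendants.
That amount ($104,000) is divided into 2 shares of $52,000: Freya and Ursula each take $52,000.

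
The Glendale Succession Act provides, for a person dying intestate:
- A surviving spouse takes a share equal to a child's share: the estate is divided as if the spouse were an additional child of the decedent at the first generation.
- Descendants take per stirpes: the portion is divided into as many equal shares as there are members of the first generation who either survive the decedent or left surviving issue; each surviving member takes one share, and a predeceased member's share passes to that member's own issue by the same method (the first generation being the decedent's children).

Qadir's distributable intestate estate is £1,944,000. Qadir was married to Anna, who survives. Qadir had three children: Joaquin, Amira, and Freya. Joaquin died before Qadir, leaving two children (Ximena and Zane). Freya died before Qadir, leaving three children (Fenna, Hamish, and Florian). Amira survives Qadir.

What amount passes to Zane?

Zane receives £243,000.

The spouse counts as an additional share at the children's level, so there are 4 primary shares of £486,000. Anna takes one such share (£486,000).
The children's combined portion (£1,458,000) is divided into 3 shares of £486,000: Amira takes £486,000; Joaquin's £486,000 share passes to Joaquin's issue; Freya's £486,000 share passes to Freya's issue.
Joaquin's share (£486,000) is divided into 2 shares of £243,000: Ximena and Zane each take £243,000.
Freya's share (£486,000) is divided into 3 shares of £162,000: Fenna, Hamish, and Florian each take £162,000.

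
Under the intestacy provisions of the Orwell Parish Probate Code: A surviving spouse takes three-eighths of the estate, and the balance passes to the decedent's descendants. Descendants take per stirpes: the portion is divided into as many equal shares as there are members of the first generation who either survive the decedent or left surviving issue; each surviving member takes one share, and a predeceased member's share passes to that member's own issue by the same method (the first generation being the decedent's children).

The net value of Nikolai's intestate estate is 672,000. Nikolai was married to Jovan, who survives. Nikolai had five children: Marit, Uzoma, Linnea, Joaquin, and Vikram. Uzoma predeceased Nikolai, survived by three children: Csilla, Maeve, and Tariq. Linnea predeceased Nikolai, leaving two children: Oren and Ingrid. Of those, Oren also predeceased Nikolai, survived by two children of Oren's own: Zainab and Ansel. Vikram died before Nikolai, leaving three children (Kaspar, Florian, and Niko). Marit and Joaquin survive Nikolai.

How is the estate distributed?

Jovan: 252,000; Marit: 84,000; Csilla: 28,000; Maeve: 28,000; Tariq: 28,000; Zainab: 21,000; Ansel: 21,000; Ingrid: 42,000; Joaquin: 84,000; Kaspar: 28,000; Florian: 28,000; Niko: 28,000

Jovan takes three-eighths of 672,000 = 252,000. The remaining 420,000 passes to the descendants.
The descendants' portion (420,000) is divided into 5 shares of 84,000: Marit and Joaquin each take 84,000; Uzoma's 84,000 share passes to Uzoma's issue; Linnea's 84,000 share passes to Linnea's issue; Vikram's 84,000 share passes to Vikram's issue.
Uzoma's share (84,000) is divided into 3 shares of 28,000: Csilla, Maeve, and Tariq each take 28,000.
Linnea's share (84,000) is divided into 2 shares of 42,000: Ingrid takes 42,000; Oren's 42,000 share passes to Oren's issue.
Oren's share (42,000) is divided into 2 shares of 21,000: Zainab and Ansel each take 21,000.
Vikram's share (84,000) is divided into 3 shares of 28,000: Kaspar, Florian, and Niko each take 28,000.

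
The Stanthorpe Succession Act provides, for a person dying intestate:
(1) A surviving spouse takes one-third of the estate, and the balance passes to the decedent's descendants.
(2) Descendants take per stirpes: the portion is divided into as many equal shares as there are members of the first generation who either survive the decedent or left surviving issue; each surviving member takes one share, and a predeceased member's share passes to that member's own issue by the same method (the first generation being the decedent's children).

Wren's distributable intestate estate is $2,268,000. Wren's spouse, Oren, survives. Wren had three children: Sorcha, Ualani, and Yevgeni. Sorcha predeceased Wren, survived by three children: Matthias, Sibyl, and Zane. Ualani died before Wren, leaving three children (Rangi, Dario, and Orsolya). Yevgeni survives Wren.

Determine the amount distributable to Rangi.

Oren takes one-third of $2,268,000 = $756,000. The remaining $1,512,000 passes to the descendants.
The descendants' portion ($1,512,000) is divided into 3 shares of $504,000: Yevgeni takes $504,000; Sorcha's $504,000 share passes to Sorcha's issue; Ualani's $504,000 share passes to Ualani's issue.
Sorcha's share ($504,000) is divided into 3 shares of $168,000: Matthias, Sibyl, and Zane each take $168,000.
Ualani's share ($504,000) is divided into 3 shares of $168,000: Rangi, Dario, and Orsolya each take $168,000.

Rangi receives $168,000.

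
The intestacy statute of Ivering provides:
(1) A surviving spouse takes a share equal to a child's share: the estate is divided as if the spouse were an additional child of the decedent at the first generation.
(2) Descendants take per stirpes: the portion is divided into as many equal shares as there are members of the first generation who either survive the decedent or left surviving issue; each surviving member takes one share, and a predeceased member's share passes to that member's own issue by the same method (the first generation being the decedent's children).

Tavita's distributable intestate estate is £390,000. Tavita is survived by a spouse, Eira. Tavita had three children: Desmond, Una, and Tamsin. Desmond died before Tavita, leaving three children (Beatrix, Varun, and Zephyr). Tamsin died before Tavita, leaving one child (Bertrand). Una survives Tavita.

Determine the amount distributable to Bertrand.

Bertrand receives £97,500.

The spouse counts as an additional share at the children's level, so there are 4 primary shares of £97,500. Eira takes one such share (£97,500).
The children's combined portion (£292,500) is divided into 3 shares of £97,500: Una takes £97,500; Desmond's £97,500 share passes to Desmond's issue; Tamsin's £97,500 share passes to Tamsin's issue.
Desmond's share (£97,500) is divided into 3 shares of £32,500: Beatrix, Varun, and Zephyr each take £32,500.
Tamsin's share (£97,500) passes entirely to Bertrand.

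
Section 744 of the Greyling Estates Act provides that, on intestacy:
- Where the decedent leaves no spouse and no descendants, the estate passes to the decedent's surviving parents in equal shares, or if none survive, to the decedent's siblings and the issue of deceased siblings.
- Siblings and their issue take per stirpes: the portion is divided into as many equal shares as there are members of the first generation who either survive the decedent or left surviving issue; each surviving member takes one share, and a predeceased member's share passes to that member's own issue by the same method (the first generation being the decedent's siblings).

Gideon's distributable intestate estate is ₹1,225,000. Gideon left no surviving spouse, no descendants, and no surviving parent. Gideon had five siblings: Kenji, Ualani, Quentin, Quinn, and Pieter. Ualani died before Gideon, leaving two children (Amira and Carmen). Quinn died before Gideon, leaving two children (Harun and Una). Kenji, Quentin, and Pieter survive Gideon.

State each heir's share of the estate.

Kenji: ₹245,000; Amira: ₹122,500; Carmen: ₹122,500; Quentin: ₹245,000; Harun: ₹122,500; Una: ₹122,500; Pieter: ₹245,000

The entire ₹1,225,000 passes to the siblings and their issue.
That amount (₹1,225,000) is divided into 5 shares of ₹245,000: Kenji, Quentin, and Pieter each take ₹245,000; Ualani's ₹245,000 share passes to Ualani's issue; Quinn's ₹245,000 share passes to Quinn's issue.
Ualani's share (₹245,000) is divided into 2 shares of ₹122,500: Amira and Carmen each take ₹122,500.
Quinn's share (₹245,000) is divided into 2 shares of ₹122,500: Harun and Una each take ₹122,500.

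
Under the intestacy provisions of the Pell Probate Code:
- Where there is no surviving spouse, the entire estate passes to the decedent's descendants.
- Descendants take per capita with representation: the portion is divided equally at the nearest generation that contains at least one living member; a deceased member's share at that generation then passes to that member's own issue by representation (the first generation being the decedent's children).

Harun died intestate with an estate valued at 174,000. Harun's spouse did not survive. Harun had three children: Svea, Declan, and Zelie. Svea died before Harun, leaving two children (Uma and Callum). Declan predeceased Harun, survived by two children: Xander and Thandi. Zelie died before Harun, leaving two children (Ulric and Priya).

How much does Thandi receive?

The entire 174,000 passes to the descendants.
No child survives, so the initial division is made at the grandchildren's generation.
That amount (174,000) is divided into 6 shares of 29,000: Uma, Callum, Xander, Thandi, Ulric, and Priya each take 29,000.

Thandi receives 29,000.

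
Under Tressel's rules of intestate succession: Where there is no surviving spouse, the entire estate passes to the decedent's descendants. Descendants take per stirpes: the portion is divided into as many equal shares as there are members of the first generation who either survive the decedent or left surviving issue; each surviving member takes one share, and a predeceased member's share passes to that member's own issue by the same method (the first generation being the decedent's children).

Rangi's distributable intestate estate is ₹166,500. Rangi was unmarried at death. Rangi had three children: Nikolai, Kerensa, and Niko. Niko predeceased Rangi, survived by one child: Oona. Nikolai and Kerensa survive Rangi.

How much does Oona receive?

The entire ₹166,500 passes to the descendants.
That amount (₹166,500) is divided into 3 shares of ₹55,500: Nikolai and Kerensa each take ₹55,500; Niko's ₹55,500 share passes to Niko's issue.
Niko's share (₹55,500) passes entirely to Oona.

Oona receives ₹55,500.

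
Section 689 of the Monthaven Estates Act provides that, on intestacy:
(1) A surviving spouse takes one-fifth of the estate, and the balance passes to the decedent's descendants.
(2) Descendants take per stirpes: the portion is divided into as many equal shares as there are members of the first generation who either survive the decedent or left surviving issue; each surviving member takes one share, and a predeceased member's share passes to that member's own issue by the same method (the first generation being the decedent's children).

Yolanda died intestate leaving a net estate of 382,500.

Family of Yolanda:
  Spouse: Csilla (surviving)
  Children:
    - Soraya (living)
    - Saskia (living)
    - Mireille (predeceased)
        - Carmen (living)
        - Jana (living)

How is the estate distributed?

Csilla takes one-fifth of 382,500 = 76,500. The remaining 306,000 passes to the descendants.
The descendants' portion (306,000) is divided into 3 shares of 102,000: Soraya and Saskia each take 102,000; Mireille's 102,000 share passes to Mireille's issue.
Mireille's share (102,000) is divided into 2 shares of 51,000: Carmen and Jana each take 51,000.

Csilla: 76,500; Soraya: 102,000; Saskia: 102,000; Carmen: 51,000; Jana: 51,000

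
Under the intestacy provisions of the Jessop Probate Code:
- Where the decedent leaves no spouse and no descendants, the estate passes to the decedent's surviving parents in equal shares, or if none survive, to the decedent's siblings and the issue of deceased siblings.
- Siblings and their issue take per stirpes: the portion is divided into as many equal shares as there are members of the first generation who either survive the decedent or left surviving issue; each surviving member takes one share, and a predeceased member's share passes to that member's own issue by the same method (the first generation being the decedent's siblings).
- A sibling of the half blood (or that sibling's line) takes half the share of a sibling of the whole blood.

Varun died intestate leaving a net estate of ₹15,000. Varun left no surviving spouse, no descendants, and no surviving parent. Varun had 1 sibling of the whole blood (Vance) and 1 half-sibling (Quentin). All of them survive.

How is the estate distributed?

The entire ₹15,000 passes to the siblings and their issue.
Counting each half-blood sibling's line as half a unit, there are 3/2 units in ₹15,000, so one unit is ₹10,000. Whole-blood lines (Vance) take ₹10,000 each; half-blood lines (Quentin) take ₹5,000 each.

Quentin: ₹5,000; Vance: ₹10,000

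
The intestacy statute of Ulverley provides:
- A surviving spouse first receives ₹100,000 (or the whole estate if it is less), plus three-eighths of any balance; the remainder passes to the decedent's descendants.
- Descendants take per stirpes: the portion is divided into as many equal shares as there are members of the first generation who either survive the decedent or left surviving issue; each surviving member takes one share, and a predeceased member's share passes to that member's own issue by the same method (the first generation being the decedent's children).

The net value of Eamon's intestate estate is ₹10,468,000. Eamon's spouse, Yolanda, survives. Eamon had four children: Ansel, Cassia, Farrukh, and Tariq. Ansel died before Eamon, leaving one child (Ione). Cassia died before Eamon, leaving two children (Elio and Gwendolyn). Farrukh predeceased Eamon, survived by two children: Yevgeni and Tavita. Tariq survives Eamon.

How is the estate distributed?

Yolanda: ₹3,988,000; Ione: ₹1,620,000; Elio: ₹810,000; Gwendolyn: ₹810,000; Yevgeni: ₹810,000; Tavita: ₹810,000; Tariq: ₹1,620,000

Yolanda first takes ₹100,000, leaving a balance of ₹10,368,000. Yolanda then takes three-eighths of the balance (₹3,888,000), for a total of ₹3,988,000. The remaining ₹6,480,000 passes to the descendants.
The descendants' portion (₹6,480,000) is divided into 4 shares of ₹1,620,000: Tariq takes ₹1,620,000; Ansel's ₹1,620,000 share passes to Ansel's issue; Cassia's ₹1,620,000 share passes to Cassia's issue; Farrukh's ₹1,620,000 share passes to Farrukh's issue.
Ansel's share (₹1,620,000) passes entirely to Ione.
Cassia's share (₹1,620,000) is divided into 2 shares of ₹810,000: Elio and Gwendolyn each take ₹810,000.
Farrukh's share (₹1,620,000) is divided into 2 shares of ₹810,000: Yevgeni and Tavita each take ₹810,000.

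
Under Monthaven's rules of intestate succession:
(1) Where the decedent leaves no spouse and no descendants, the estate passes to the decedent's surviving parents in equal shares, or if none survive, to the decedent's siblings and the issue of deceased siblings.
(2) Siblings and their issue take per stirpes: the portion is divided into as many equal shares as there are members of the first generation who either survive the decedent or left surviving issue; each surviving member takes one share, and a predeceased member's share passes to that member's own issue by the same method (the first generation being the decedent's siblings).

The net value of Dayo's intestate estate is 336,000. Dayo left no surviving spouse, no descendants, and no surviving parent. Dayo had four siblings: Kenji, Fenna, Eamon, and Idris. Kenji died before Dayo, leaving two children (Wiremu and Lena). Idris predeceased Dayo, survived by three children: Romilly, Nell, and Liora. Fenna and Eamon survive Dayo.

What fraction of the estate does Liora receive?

The entire 336,000 passes to the siblings and their issue.
That amount (336,000) is divided into 4 shares of 84,000: Fenna and Eamon each take 84,000; Kenji's 84,000 share passes to Kenji's issue; Idris's 84,000 share passes to Idris's issue.
Kenji's share (84,000) is divided into 2 shares of 42,000: Wiremu and Lena each take 42,000.
Idris's share (84,000) is divided into 3 shares of 28,000: Romilly, Nell, and Liora each take 28,000.

Liora receives 1/12 of the estate.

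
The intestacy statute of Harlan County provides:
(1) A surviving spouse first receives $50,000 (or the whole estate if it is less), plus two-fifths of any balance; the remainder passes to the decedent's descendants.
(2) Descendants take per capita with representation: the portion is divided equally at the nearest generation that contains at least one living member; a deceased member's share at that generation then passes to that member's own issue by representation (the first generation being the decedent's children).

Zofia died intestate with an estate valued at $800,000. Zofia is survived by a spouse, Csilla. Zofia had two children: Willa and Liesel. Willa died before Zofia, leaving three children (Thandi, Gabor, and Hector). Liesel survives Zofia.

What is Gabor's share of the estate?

Csilla first takes $50,000, leaving a balance of $750,000. Csilla then takes two-fifths of the balance ($300,000), for a total of $350,000. The remaining $450,000 passes to the descendants.
The descendants' portion ($450,000) is divided into 2 shares of $225,000: Liesel takes $225,000; Willa's $225,000 share passes to Willa's issue.
Willa's share ($225,000) is divided into 3 shares of $75,000: Thandi, Gabor, and Hector each take $75,000.

Gabor receives $75,000.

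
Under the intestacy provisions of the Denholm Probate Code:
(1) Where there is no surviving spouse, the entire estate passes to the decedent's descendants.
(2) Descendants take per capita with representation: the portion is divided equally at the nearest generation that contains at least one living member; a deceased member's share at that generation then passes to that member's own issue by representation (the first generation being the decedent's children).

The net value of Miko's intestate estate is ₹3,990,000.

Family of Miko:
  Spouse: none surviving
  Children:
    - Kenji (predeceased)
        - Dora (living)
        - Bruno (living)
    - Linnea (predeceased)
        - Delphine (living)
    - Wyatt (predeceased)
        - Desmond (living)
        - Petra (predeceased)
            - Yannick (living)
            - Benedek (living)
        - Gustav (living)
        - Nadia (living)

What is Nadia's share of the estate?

The entire ₹3,990,000 passes to the descendants.
No child survives, so the initial division is made at the grandchildren's generation.
That amount (₹3,990,000) is divided into 7 shares of ₹570,000: Dora, Bruno, Delphine, Desmond, Gustav, and Nadia each take ₹570,000; Petra's ₹570,000 share passes to Petra's issue.
Petra's share (₹570,000) is divided into 2 shares of ₹285,000: Yannick and Benedek each take ₹285,000.

Nadia receives ₹570,000.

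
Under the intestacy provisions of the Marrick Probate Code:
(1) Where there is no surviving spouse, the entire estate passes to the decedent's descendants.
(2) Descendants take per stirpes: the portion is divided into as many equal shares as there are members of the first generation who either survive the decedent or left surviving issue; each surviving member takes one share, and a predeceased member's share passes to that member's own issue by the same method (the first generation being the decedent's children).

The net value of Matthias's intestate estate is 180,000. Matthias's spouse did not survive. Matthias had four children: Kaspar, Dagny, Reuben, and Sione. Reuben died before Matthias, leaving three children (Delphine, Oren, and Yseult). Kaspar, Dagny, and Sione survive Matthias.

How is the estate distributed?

The entire 180,000 passes to the descendants.
That amount (180,000) is divided into 4 shares of 45,000: Kaspar, Dagny, and Sione each take 45,000; Reuben's 45,000 share passes to Reuben's issue.
Reuben's share (45,000) is divided into 3 shares of 15,000: Delphine, Oren, and Yseult each take 15,000.

Kaspar: 45,000; Dagny: 45,000; Delphine: 15,000; Oren: 15,000; Yseult: 15,000; Sione: 45,000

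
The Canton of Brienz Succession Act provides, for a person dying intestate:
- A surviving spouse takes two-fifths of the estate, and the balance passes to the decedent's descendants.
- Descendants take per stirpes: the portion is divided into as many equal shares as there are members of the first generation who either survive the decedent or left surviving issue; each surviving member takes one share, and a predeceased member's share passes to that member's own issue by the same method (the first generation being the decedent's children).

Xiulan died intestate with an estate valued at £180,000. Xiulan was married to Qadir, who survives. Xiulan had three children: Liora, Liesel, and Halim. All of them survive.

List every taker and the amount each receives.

Qadir: £72,000; Liora: £36,000; Liesel: £36,000; Halim: £36,000

Qadir takes two-fifths of £180,000 = £72,000. The remaining £108,000 passes to the descendants.
The descendants' portion (£108,000) is divided into 3 shares of £36,000: Liora, Liesel, and Halim each take £36,000.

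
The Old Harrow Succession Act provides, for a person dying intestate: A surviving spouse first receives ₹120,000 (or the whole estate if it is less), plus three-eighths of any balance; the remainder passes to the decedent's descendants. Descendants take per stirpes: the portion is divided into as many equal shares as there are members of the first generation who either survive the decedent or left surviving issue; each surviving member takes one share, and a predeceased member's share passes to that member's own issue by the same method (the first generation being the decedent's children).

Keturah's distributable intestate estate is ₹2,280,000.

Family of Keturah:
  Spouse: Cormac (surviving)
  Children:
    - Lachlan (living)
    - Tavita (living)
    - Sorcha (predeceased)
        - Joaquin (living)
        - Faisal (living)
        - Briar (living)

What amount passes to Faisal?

Cormac first takes ₹120,000, leaving a balance of ₹2,160,000. Cormac then takes three-eighths of the balance (₹810,000), for a total of ₹930,000. The remaining ₹1,350,000 passes to the descendants.
The descendants' portion (₹1,350,000) is divided into 3 shares of ₹450,000: Lachlan and Tavita each take ₹450,000; Sorcha's ₹450,000 share passes to Sorcha's issue.
Sorcha's share (₹450,000) is divided into 3 shares of ₹150,000: Joaquin, Faisal, and Briar each take ₹150,000.

Faisal receives ₹150,000.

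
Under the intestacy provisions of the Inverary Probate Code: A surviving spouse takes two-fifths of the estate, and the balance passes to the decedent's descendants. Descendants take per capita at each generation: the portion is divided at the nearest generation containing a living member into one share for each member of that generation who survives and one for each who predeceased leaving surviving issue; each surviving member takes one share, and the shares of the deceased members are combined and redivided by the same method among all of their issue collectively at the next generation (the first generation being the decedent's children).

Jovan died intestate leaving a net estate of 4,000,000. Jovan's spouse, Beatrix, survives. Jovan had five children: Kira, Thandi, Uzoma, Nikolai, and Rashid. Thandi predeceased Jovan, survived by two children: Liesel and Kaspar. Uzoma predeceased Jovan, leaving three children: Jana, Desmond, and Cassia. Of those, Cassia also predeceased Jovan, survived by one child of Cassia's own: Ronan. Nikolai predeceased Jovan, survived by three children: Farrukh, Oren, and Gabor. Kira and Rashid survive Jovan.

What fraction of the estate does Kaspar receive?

Kaspar receives 9/200 of the estate.

Beatrix takes two-fifths of 4,000,000 = 1,600,000. The remaining 2,400,000 passes to the descendants.
The descendants' portion (2,400,000) is divided at the children's generation into 5 shares of 480,000. Kira and Rashid each take 480,000. The 3 shares of the deceased (Thandi, Uzoma, and Nikolai) are combined into a pool of 1,440,000.
That pool (1,440,000) is divided at the grandchildren's generation into 8 shares of 180,000. Liesel, Kaspar, Jana, Desmond, Farrukh, Oren, and Gabor each take 180,000. The remaining share for the deceased Cassia (180,000) is carried to the next generation.
That pool (180,000) passes entirely to Ronan, the sole taker at the great-grandchildren's generation.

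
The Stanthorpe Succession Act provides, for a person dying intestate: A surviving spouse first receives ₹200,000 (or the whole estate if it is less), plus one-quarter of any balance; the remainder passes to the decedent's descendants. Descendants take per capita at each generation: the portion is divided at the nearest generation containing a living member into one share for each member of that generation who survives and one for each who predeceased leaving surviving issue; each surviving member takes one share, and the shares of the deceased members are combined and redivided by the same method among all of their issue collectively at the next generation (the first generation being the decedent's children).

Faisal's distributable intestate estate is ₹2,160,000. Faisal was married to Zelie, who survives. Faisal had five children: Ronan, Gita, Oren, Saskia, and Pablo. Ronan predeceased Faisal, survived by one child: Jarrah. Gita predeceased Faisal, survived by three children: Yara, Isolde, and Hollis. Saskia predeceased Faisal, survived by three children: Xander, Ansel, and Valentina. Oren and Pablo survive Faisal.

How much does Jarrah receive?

Zelie first takes ₹200,000, leaving a balance of ₹1,960,000. Zelie then takes one-quarter of the balance (₹490,000), for a total of ₹690,000. The remaining ₹1,470,000 passes to the descendants.
The descendants' portion (₹1,470,000) is divided at the children's generation into 5 shares of ₹294,000. Oren and Pablo each take ₹294,000. The 3 shares of the deceased (Ronan, Gita, and Saskia) are combined into a pool of ₹882,000.
That pool (₹882,000) is divided at the grandchildren's generation equally among Jarrah, Yara, Isolde, Hollis, Xander, Ansel, and Valentina: ₹126,000 each.

Jarrah receives ₹126,000.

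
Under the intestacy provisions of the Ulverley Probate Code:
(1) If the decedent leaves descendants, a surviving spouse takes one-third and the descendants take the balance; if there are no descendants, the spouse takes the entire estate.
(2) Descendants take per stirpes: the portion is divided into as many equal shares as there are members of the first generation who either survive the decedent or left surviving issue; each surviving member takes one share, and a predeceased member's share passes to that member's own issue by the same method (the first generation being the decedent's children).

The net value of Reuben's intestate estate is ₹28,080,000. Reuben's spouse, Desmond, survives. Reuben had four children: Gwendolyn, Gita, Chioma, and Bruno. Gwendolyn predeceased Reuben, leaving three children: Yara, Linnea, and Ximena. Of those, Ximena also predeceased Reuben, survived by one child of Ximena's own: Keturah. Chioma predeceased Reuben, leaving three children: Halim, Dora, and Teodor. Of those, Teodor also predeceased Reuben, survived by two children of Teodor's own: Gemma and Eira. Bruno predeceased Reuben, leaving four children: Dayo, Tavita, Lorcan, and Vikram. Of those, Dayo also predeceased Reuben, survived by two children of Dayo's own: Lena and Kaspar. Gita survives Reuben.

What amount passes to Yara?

Yara receives ₹1,560,000.

Desmond takes one-third of ₹28,080,000 = ₹9,360,000. The remaining ₹18,720,000 passes to the descendants.
The descendants' portion (₹18,720,000) is divided into 4 shares of ₹4,680,000: Gita takes ₹4,680,000; Gwendolyn's ₹4,680,000 share passes to Gwendolyn's issue; Chioma's ₹4,680,000 share passes to Chioma's issue; Bruno's ₹4,680,000 share passes to Bruno's issue.
Gwendolyn's share (₹4,680,000) is divided into 3 shares of ₹1,560,000: Yara and Linnea each take ₹1,560,000; Ximena's ₹1,560,000 share passes to Ximena's issue.
Ximena's share (₹1,560,000) passes entirely to Keturah.
Chioma's share (₹4,680,000) is divided into 3 shares of ₹1,560,000: Halim and Dora each take ₹1,560,000; Teodor's ₹1,560,000 share passes to Teodor's issue.
Teodor's share (₹1,560,000) is divided into 2 shares of ₹780,000: Gemma and Eira each take ₹780,000.
Bruno's share (₹4,680,000) is divided into 4 shares of ₹1,170,000: Tavita, Lorcan, and Vikram each take ₹1,170,000; Dayo's ₹1,170,000 share passes to Dayo's issue.
Dayo's share (₹1,170,000) is divided into 2 shares of ₹585,000: Lena and Kaspar each take ₹585,000.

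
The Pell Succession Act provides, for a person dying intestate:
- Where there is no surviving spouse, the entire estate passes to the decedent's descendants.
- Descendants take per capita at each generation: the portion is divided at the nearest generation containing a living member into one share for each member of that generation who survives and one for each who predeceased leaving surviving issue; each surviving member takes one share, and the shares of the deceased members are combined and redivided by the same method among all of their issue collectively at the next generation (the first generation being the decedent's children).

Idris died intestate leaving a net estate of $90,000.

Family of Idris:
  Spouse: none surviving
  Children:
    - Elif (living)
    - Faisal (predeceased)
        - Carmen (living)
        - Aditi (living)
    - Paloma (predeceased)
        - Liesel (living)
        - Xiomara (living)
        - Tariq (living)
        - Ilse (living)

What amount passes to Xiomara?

The entire $90,000 passes to the descendants.
That amount ($90,000) is divided at the children's generation into 3 shares of $30,000. Elif takes $30,000. The 2 shares of the deceased (Faisal and Paloma) are combined into a pool of $60,000.
That pool ($60,000) is divided at the grandchildren's generation equally among Carmen, Aditi, Liesel, Xiomara, Tariq, and Ilse: $10,000 each.

Xiomara receives $10,000.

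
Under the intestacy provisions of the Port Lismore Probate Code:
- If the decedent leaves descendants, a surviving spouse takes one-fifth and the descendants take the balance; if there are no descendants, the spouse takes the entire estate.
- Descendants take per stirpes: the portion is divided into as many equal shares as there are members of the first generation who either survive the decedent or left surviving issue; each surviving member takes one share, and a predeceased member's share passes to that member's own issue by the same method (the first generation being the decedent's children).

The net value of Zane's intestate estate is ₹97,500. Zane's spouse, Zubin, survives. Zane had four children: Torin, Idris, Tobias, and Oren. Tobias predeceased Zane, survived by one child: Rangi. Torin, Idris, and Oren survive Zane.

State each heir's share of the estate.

Zubin: ₹19,500; Torin: ₹19,500; Idris: ₹19,500; Rangi: ₹19,500; Oren: ₹19,500

Zubin takes one-fifth of ₹97,500 = ₹19,500. The remaining ₹78,000 passes to the descendants.
The descendants' portion (₹78,000) is divided into 4 shares of ₹19,500: Torin, Idris, and Oren each take ₹19,500; Tobias's ₹19,500 share passes to Tobias's issue.
Tobias's share (₹19,500) passes entirely to Rangi.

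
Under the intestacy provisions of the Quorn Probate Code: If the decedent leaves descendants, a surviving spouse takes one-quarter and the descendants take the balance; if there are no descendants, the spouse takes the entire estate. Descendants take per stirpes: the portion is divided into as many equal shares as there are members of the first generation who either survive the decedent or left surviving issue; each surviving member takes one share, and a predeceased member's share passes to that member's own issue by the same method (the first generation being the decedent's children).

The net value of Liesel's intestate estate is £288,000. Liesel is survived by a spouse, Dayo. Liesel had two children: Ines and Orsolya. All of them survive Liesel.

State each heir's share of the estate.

Dayo: £72,000; Ines: £108,000; Orsolya: £108,000

Dayo takes one-quarter of £288,000 = £72,000. The remaining £216,000 passes to the descendants.
The descendants' portion (£216,000) is divided into 2 shares of £108,000: Ines and Orsolya each take £108,000.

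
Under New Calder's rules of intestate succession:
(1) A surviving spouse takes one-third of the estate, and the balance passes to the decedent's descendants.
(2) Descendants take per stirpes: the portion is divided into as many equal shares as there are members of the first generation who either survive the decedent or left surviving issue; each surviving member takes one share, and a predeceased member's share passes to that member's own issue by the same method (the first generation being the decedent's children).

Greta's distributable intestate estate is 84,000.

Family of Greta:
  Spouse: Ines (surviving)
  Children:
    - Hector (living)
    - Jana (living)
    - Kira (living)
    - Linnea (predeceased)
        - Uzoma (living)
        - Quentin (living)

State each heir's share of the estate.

Ines takes one-third of 84,000 = 28,000. The remaining 56,000 passes to the descendants.
The descendants' portion (56,000) is divided into 4 shares of 14,000: Hector, Jana, and Kira each take 14,000; Linnea's 14,000 share passes to Linnea's issue.
Linnea's share (14,000) is divided into 2 shares of 7,000: Uzoma and Quentin each take 7,000.

Ines: 28,000; Hector: 14,000; Jana: 14,000; Kira: 14,000; Uzoma: 7,000; Quentin: 7,000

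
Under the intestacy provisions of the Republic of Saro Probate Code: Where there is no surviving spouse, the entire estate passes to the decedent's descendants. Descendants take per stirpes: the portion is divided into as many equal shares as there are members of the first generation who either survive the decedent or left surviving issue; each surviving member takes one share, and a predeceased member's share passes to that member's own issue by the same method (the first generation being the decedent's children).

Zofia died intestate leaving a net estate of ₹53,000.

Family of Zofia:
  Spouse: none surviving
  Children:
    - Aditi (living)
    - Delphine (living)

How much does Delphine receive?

Delphine receives ₹26,500.

The entire ₹53,000 passes to the descendants.
That amount (₹53,000) is divided into 2 shares of ₹26,500: Aditi and Delphine each take ₹26,500.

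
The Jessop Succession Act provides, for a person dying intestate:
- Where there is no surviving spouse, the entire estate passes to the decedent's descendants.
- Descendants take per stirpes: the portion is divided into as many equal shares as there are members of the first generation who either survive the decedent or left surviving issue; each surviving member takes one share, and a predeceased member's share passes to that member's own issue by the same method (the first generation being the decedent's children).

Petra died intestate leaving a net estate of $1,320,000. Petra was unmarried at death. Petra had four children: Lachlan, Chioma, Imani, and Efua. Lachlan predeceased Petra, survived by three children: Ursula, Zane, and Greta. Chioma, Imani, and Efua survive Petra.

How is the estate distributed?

The entire $1,320,000 passes to the descendants.
That amount ($1,320,000) is divided into 4 shares of $330,000: Chioma, Imani, and Efua each take $330,000; Lachlan's $330,000 share passes to Lachlan's issue.
Lachlan's share ($330,000) is divided into 3 shares of $110,000: Ursula, Zane, and Greta each take $110,000.

Ursula: $110,000; Zane: $110,000; Greta: $110,000; Chioma: $330,000; Imani: $330,000; Efua: $330,000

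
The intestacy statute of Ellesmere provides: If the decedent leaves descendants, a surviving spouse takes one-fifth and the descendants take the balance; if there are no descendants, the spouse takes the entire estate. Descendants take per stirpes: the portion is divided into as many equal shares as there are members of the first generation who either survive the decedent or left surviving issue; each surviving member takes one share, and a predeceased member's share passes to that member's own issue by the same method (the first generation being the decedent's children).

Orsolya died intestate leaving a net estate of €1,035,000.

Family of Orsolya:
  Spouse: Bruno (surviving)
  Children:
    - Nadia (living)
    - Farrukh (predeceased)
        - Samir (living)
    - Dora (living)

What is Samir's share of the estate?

Bruno takes one-fifth of €1,035,000 = €207,000. The remaining €828,000 passes to the descendants.
The descendants' portion (€828,000) is divided into 3 shares of €276,000: Nadia and Dora each take €276,000; Farrukh's €276,000 share passes to Farrukh's issue.
Farrukh's share (€276,000) passes entirely to Samir.

Samir receives €276,000.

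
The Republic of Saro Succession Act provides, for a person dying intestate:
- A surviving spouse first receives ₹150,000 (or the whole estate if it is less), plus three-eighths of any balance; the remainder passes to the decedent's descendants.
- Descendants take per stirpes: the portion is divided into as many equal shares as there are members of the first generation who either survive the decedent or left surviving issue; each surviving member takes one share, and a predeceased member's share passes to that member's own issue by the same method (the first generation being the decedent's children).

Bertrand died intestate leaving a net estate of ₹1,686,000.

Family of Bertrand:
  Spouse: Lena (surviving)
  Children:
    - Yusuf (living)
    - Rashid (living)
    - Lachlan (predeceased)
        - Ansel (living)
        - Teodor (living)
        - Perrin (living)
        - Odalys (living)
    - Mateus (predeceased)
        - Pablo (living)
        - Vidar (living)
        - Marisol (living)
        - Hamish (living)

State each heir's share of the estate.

Lena first takes ₹150,000, leaving a balance of ₹1,536,000. Lena then takes three-eighths of the balance (₹576,000), for a total of ₹726,000. The remaining ₹960,000 passes to the descendants.
The descendants' portion (₹960,000) is divided into 4 shares of ₹240,000: Yusuf and Rashid each take ₹240,000; Lachlan's ₹240,000 share passes to Lachlan's issue; Mateus's ₹240,000 share passes to Mateus's issue.
Lachlan's share (₹240,000) is divided into 4 shares of ₹60,000: Ansel, Teodor, Perrin, and Odalys each take ₹60,000.
Mateus's share (₹240,000) is divided into 4 shares of ₹60,000: Pablo, Vidar, Marisol, and Hamish each take ₹60,000.

Lena: ₹726,000; Yusuf: ₹240,000; Rashid: ₹240,000; Ansel: ₹60,000; Teodor: ₹60,000; Perrin: ₹60,000; Odalys: ₹60,000; Pablo: ₹60,000; Vidar: ₹60,000; Marisol: ₹60,000; Hamish: ₹60,000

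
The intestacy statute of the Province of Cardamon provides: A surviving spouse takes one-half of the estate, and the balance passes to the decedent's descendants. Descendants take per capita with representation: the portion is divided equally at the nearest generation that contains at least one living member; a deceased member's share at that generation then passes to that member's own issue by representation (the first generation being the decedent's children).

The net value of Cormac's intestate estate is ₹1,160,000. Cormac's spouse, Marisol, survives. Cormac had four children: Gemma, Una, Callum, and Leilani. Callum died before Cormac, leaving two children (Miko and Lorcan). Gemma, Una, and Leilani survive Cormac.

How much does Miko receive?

Marisol takes one-half of ₹1,160,000 = ₹580,000. The remaining ₹580,000 passes to the descendants.
The descendants' portion (₹580,000) is divided into 4 shares of ₹145,000: Gemma, Una, and Leilani each take ₹145,000; Callum's ₹145,000 share passes to Callum's issue.
Callum's share (₹145,000) is divided into 2 shares of ₹72,500: Miko and Lorcan each take ₹72,500.

Miko receives ₹72,500.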